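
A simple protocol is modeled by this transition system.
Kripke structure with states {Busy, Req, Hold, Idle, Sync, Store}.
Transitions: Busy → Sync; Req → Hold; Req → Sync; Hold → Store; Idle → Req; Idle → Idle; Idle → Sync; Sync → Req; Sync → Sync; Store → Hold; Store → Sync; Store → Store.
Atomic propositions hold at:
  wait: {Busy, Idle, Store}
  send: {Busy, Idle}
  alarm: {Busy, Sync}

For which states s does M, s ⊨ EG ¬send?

{Req, Hold, Sync, Store}

Sat(¬send) = {Req, Hold, Sync, Store}
EG ¬send: greatest fixpoint, start Z0 = {Req, Hold, Sync, Store}, keep only states in Sat with some successor in Z. Already a fixed point.
Sat(EG ¬send) = {Req, Hold, Sync, Store}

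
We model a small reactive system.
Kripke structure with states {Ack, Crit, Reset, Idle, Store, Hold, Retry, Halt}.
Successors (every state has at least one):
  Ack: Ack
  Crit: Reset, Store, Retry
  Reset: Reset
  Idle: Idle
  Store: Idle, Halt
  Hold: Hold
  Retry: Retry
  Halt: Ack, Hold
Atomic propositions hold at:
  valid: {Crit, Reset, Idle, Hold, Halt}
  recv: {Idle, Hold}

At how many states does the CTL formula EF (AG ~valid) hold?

5

Sat(~valid) = {Ack, Store, Retry}
AG ~valid: greatest fixpoint, start Z0 = {Ack, Store, Retry}, keep only states in Sat with every successor in Z. Z1 = {Ack, Retry}; fixed.
Sat(AG ~valid) = {Ack, Retry}
EF (AG ~valid): least fixpoint, start Z0 = {Ack, Retry}, add states with some successor in Z. Z1 = {Ack, Crit, Retry, Halt}; Z2 = {Ack, Crit, Store, Retry, Halt}; fixed.
Sat(EF (AG ~valid)) = {Ack, Crit, Store, Retry, Halt}
|Sat(EF (AG ~valid))| = |{Ack, Crit, Store, Retry, Halt}| = 5.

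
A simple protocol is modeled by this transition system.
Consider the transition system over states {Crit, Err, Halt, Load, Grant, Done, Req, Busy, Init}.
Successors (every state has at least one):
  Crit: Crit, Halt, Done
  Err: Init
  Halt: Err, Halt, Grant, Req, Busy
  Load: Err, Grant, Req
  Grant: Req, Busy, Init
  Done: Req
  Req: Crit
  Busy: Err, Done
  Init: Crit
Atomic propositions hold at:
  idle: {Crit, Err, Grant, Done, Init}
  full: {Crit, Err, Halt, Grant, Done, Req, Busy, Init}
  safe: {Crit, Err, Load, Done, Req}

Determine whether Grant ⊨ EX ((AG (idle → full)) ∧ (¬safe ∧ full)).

Sat(idle → full) = {Crit, Err, Halt, Load, Grant, Done, Req, Busy, Init}
AG (idle → full): greatest fixpoint, start Z0 = {Crit, Err, Halt, Load, Grant, Done, Req, Busy, Init}, keep only states in Sat with every successor in Z. Already a fixed point.
Sat(AG (idle → full)) = {Crit, Err, Halt, Load, Grant, Done, Req, Busy, Init}
Sat(¬safe) = {Halt, Grant, Busy, Init}
Sat(¬safe ∧ full) = {Halt, Grant, Busy, Init}
Sat((AG (idle → full)) ∧ (¬safe ∧ full)) = {Halt, Grant, Busy, Init}
Sat(EX ((AG (idle → full)) ∧ (¬safe ∧ full))) = {s : some successor in {Halt, Grant, Busy, Init}} = {Crit, Err, Halt, Load, Grant}
Grant ∈ Sat(EX ((AG (idle → full)) ∧ (¬safe ∧ full))) = {Crit, Err, Halt, Load, Grant}, so the formula holds at Grant.

Yes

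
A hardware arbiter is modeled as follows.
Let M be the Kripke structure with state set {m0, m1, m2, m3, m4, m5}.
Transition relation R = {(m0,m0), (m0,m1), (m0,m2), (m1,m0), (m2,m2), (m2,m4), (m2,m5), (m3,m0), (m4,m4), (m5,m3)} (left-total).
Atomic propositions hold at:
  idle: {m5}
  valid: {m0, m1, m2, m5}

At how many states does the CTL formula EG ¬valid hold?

1

Sat(¬valid) = {m3, m4}
EG ¬valid: greatest fixpoint, start Z0 = {m3, m4}, keep only states in Sat with some successor in Z. Z1 = {m4}; fixed.
Sat(EG ¬valid) = {m4}
|Sat(EG ¬valid)| = |{m4}| = 1.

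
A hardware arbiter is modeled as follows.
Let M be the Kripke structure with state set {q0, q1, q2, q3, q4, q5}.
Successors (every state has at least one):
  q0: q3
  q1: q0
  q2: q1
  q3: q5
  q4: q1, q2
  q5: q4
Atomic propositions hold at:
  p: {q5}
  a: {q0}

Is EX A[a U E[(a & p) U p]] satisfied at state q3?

Sat(a & p) = ∅
E[(a & p) U p]: least fixpoint, start Z0 = Sat(p) = {q5}, add states in Sat(a & p) with some successor in Z. Already a fixed point.
Sat(E[(a & p) U p]) = {q5}
A[a U E[(a & p) U p]]: least fixpoint, start Z0 = Sat(E[(a & p) U p]) = {q5}, add states in Sat(a) with every successor in Z. Already a fixed point.
Sat(A[a U E[(a & p) U p]]) = {q5}
Sat(EX A[a U E[(a & p) U p]]) = {s : some successor in {q5}} = {q3}
q3 ∈ Sat(EX A[a U E[(a & p) U p]]) = {q3}, so the formula holds at q3.

Yes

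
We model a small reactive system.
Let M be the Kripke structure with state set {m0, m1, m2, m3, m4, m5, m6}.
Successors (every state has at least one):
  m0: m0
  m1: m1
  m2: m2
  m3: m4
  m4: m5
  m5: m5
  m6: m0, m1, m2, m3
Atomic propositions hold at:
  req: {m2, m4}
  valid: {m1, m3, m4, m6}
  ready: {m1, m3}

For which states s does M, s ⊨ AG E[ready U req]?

E[ready U req]: least fixpoint, start Z0 = Sat(req) = {m2, m4}, add states in Sat(ready) with some successor in Z. Z1 = {m2, m3, m4}; fixed.
Sat(E[ready U req]) = {m2, m3, m4}
AG E[ready U req]: greatest fixpoint, start Z0 = {m2, m3, m4}, keep only states in Sat with every successor in Z. Z1 = {m2, m3}; Z2 = {m2}; fixed.
Sat(AG E[ready U req]) = {m2}

{m2}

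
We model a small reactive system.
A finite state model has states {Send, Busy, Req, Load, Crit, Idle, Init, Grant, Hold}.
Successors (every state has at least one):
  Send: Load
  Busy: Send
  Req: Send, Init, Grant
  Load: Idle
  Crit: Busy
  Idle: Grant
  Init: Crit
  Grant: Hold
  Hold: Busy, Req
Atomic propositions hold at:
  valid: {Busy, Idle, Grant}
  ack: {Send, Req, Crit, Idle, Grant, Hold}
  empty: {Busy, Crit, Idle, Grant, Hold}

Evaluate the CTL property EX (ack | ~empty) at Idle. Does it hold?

Sat(~empty) = {Send, Req, Load, Init}
Sat(ack | ~empty) = {Send, Req, Load, Crit, Idle, Init, Grant, Hold}
Sat(EX (ack | ~empty)) = {s : some successor in {Send, Req, Load, Crit, Idle, Init, Grant, Hold}} = {Send, Busy, Req, Load, Idle, Init, Grant, Hold}
Idle ∈ Sat(EX (ack | ~empty)) = {Send, Busy, Req, Load, Idle, Init, Grant, Hold}, so the formula holds at Idle.

Yes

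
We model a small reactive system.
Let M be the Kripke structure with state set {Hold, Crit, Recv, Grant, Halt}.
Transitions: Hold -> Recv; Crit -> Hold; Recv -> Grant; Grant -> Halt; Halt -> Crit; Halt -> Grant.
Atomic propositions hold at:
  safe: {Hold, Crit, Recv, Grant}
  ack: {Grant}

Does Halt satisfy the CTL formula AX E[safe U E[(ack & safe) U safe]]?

Sat(ack & safe) = {Grant}
E[(ack & safe) U safe]: least fixpoint, start Z0 = Sat(safe) = {Hold, Crit, Recv, Grant}, add states in Sat(ack & safe) with some successor in Z. Already a fixed point.
Sat(E[(ack & safe) U safe]) = {Hold, Crit, Recv, Grant}
E[safe U E[(ack & safe) U safe]]: least fixpoint, start Z0 = Sat(E[(ack & safe) U safe]) = {Hold, Crit, Recv, Grant}, add states in Sat(safe) with some successor in Z. Already a fixed point.
Sat(E[safe U E[(ack & safe) U safe]]) = {Hold, Crit, Recv, Grant}
Sat(AX E[safe U E[(ack & safe) U safe]]) = {s : every successor in {Hold, Crit, Recv, Grant}} = {Hold, Crit, Recv, Halt}
Halt ∈ Sat(AX E[safe U E[(ack & safe) U safe]]) = {Hold, Crit, Recv, Halt}, so the formula holds at Halt.

Yes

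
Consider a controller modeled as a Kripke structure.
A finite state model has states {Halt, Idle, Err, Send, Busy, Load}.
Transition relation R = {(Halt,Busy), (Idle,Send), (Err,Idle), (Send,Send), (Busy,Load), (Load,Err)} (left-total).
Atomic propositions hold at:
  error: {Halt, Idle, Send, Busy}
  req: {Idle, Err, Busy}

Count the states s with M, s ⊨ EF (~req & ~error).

3

Sat(~req) = {Halt, Send, Load}
Sat(~error) = {Err, Load}
Sat(~req & ~error) = {Load}
EF (~req & ~error): least fixpoint, start Z0 = {Load}, add states with some successor in Z. Z1 = {Busy, Load}; Z2 = {Halt, Busy, Load}; fixed.
Sat(EF (~req & ~error)) = {Halt, Busy, Load}
|Sat(EF (~req & ~error))| = |{Halt, Busy, Load}| = 3.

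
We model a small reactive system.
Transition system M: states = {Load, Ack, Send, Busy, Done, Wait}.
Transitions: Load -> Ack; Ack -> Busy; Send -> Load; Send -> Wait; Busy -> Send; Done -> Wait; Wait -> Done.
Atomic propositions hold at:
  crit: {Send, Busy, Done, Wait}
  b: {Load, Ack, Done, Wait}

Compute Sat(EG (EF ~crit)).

{Load, Ack, Send, Busy}

Sat(~crit) = {Load, Ack}
EF ~crit: least fixpoint, start Z0 = {Load, Ack}, add states with some successor in Z. Z1 = {Load, Ack, Send}; Z2 = {Load, Ack, Send, Busy}; fixed.
Sat(EF ~crit) = {Load, Ack, Send, Busy}
EG (EF ~crit): greatest fixpoint, start Z0 = {Load, Ack, Send, Busy}, keep only states in Sat with some successor in Z. Already a fixed point.
Sat(EG (EF ~crit)) = {Load, Ack, Send, Busy}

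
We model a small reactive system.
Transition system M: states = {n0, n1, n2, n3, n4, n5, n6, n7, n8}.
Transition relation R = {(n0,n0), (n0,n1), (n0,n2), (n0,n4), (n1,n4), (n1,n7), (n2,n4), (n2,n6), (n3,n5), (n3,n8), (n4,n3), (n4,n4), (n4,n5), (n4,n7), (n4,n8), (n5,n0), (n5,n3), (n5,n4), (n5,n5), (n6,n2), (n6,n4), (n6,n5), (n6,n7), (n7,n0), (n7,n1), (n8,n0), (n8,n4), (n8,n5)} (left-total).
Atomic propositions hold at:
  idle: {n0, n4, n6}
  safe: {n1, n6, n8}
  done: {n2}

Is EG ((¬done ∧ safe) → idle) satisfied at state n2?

Yes

Sat(¬done) = {n0, n1, n3, n4, n5, n6, n7, n8}
Sat(¬done ∧ safe) = {n1, n6, n8}
Sat((¬done ∧ safe) → idle) = {n0, n2, n3, n4, n5, n6, n7}
EG ((¬done ∧ safe) → idle): greatest fixpoint, start Z0 = {n0, n2, n3, n4, n5, n6, n7}, keep only states in Sat with some successor in Z. Already a fixed point.
Sat(EG ((¬done ∧ safe) → idle)) = {n0, n2, n3, n4, n5, n6, n7}
n2 ∈ Sat(EG ((¬done ∧ safe) → idle)) = {n0, n2, n3, n4, n5, n6, n7}, so the formula holds at n2.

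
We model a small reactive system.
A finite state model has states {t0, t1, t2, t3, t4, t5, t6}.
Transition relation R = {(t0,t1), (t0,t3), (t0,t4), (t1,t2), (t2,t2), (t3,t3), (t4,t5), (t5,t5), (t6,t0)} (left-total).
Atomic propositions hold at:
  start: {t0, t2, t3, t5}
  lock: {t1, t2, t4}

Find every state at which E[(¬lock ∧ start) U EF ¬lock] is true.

Sat(¬lock) = {t0, t3, t5, t6}
Sat(¬lock ∧ start) = {t0, t3, t5}
EF ¬lock: least fixpoint, start Z0 = {t0, t3, t5, t6}, add states with some successor in Z. Z1 = {t0, t3, t4, t5, t6}; fixed.
Sat(EF ¬lock) = {t0, t3, t4, t5, t6}
E[(¬lock ∧ start) U EF ¬lock]: least fixpoint, start Z0 = Sat(EF ¬lock) = {t0, t3, t4, t5, t6}, add states in Sat(¬lock ∧ start) with some successor in Z. Already a fixed point.
Sat(E[(¬lock ∧ start) U EF ¬lock]) = {t0, t3, t4, t5, t6}

{t0, t3, t4, t5, t6}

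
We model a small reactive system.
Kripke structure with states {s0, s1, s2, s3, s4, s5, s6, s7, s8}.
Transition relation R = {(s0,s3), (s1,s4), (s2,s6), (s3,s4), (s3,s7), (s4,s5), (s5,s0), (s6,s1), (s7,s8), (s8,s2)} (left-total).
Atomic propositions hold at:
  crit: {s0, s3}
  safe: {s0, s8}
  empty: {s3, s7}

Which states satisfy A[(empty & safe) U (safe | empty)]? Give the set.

Sat(empty & safe) = ∅
Sat(safe | empty) = {s0, s3, s7, s8}
A[(empty & safe) U (safe | empty)]: least fixpoint, start Z0 = Sat((safe | empty)) = {s0, s3, s7, s8}, add states in Sat(empty & safe) with every successor in Z. Already a fixed point.
Sat(A[(empty & safe) U (safe | empty)]) = {s0, s3, s7, s8}

{s0, s3, s7, s8}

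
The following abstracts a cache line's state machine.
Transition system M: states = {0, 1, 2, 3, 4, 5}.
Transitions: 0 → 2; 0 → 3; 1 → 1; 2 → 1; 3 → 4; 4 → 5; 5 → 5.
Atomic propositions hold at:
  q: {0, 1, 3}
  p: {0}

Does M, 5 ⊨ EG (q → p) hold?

Sat(q → p) = {0, 2, 4, 5}
EG (q → p): greatest fixpoint, start Z0 = {0, 2, 4, 5}, keep only states in Sat with some successor in Z. Z1 = {0, 4, 5}; Z2 = {4, 5}; fixed.
Sat(EG (q → p)) = {4, 5}
5 ∈ Sat(EG (q → p)) = {4, 5}, so the formula holds at 5.

Yes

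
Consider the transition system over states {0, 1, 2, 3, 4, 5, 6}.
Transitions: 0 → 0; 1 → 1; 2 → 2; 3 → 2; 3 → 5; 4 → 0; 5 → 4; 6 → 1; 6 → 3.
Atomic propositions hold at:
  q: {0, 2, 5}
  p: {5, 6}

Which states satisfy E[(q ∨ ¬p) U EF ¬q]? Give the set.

Sat(¬p) = {0, 1, 2, 3, 4}
Sat(q ∨ ¬p) = {0, 1, 2, 3, 4, 5}
Sat(¬q) = {1, 3, 4, 6}
EF ¬q: least fixpoint, start Z0 = {1, 3, 4, 6}, add states with some successor in Z. Z1 = {1, 3, 4, 5, 6}; fixed.
Sat(EF ¬q) = {1, 3, 4, 5, 6}
E[(q ∨ ¬p) U EF ¬q]: least fixpoint, start Z0 = Sat(EF ¬q) = {1, 3, 4, 5, 6}, add states in Sat(q ∨ ¬p) with some successor in Z. Already a fixed point.
Sat(E[(q ∨ ¬p) U EF ¬q]) = {1, 3, 4, 5, 6}

{1, 3, 4, 5, 6}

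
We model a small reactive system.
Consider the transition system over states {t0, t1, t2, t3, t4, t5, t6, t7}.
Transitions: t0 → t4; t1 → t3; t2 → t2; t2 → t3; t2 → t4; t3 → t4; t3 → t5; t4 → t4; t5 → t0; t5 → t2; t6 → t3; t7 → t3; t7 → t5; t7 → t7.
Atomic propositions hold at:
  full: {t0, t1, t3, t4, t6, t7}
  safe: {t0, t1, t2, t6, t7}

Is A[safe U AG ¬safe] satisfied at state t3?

Sat(¬safe) = {t3, t4, t5}
AG ¬safe: greatest fixpoint, start Z0 = {t3, t4, t5}, keep only states in Sat with every successor in Z. Z1 = {t3, t4}; Z2 = {t4}; fixed.
Sat(AG ¬safe) = {t4}
A[safe U AG ¬safe]: least fixpoint, start Z0 = Sat(AG ¬safe) = {t4}, add states in Sat(safe) with every successor in Z. Z1 = {t0, t4}; fixed.
Sat(A[safe U AG ¬safe]) = {t0, t4}
t3 ∉ Sat(A[safe U AG ¬safe]) = {t0, t4}, so the formula does not hold at t3.

No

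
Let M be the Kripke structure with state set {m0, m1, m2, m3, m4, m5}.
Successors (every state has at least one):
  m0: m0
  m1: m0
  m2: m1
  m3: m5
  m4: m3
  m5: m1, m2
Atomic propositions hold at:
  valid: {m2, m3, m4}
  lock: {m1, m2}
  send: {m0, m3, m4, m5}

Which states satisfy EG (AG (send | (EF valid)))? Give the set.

{m0}

EF valid: least fixpoint, start Z0 = {m2, m3, m4}, add states with some successor in Z. Z1 = {m2, m3, m4, m5}; fixed.
Sat(EF valid) = {m2, m3, m4, m5}
Sat(send | (EF valid)) = {m0, m2, m3, m4, m5}
AG (send | (EF valid)): greatest fixpoint, start Z0 = {m0, m2, m3, m4, m5}, keep only states in Sat with every successor in Z. Z1 = {m0, m3, m4}; Z2 = {m0, m4}; Z3 = {m0}; fixed.
Sat(AG (send | (EF valid))) = {m0}
EG (AG (send | (EF valid))): greatest fixpoint, start Z0 = {m0}, keep only states in Sat with some successor in Z. Already a fixed point.
Sat(EG (AG (send | (EF valid)))) = {m0}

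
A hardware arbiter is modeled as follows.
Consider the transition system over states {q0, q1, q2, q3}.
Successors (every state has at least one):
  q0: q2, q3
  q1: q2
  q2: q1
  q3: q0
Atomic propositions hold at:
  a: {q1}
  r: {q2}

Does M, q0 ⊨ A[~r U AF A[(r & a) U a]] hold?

No

Sat(~r) = {q0, q1, q3}
Sat(r & a) = ∅
A[(r & a) U a]: least fixpoint, start Z0 = Sat(a) = {q1}, add states in Sat(r & a) with every successor in Z. Already a fixed point.
Sat(A[(r & a) U a]) = {q1}
AF A[(r & a) U a]: least fixpoint, start Z0 = {q1}, add states with every successor in Z. Z1 = {q1, q2}; fixed.
Sat(AF A[(r & a) U a]) = {q1, q2}
A[~r U AF A[(r & a) U a]]: least fixpoint, start Z0 = Sat(AF A[(r & a) U a]) = {q1, q2}, add states in Sat(~r) with every successor in Z. Already a fixed point.
Sat(A[~r U AF A[(r & a) U a]]) = {q1, q2}
q0 ∉ Sat(A[~r U AF A[(r & a) U a]]) = {q1, q2}, so the formula does not hold at q0.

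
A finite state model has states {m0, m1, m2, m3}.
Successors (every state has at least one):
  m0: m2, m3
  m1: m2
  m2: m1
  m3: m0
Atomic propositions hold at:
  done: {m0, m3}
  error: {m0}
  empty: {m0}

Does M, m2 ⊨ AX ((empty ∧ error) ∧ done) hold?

No

Sat(empty ∧ error) = {m0}
Sat((empty ∧ error) ∧ done) = {m0}
Sat(AX ((empty ∧ error) ∧ done)) = {s : every successor in {m0}} = {m3}
m2 ∉ Sat(AX ((empty ∧ error) ∧ done)) = {m3}, so the formula does not hold at m2.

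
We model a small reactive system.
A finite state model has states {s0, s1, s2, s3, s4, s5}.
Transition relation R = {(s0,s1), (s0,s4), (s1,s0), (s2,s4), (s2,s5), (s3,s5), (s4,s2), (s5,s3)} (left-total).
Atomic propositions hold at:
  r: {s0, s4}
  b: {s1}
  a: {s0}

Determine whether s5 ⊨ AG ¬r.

Sat(¬r) = {s1, s2, s3, s5}
AG ¬r: greatest fixpoint, start Z0 = {s1, s2, s3, s5}, keep only states in Sat with every successor in Z. Z1 = {s3, s5}; fixed.
Sat(AG ¬r) = {s3, s5}
s5 ∈ Sat(AG ¬r) = {s3, s5}, so the formula holds at s5.

Yes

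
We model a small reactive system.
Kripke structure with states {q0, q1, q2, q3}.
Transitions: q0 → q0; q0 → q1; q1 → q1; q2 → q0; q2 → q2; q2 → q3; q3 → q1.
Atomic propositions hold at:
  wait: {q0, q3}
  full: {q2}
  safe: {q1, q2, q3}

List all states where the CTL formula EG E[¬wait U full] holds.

Sat(¬wait) = {q1, q2}
E[¬wait U full]: least fixpoint, start Z0 = Sat(full) = {q2}, add states in Sat(¬wait) with some successor in Z. Already a fixed point.
Sat(E[¬wait U full]) = {q2}
EG E[¬wait U full]: greatest fixpoint, start Z0 = {q2}, keep only states in Sat with some successor in Z. Already a fixed point.
Sat(EG E[¬wait U full]) = {q2}

{q2}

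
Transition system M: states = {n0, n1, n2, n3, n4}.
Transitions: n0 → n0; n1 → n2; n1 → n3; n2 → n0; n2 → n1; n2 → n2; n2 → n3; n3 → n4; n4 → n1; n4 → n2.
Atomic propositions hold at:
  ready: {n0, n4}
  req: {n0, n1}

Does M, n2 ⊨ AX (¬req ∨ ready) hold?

Sat(¬req) = {n2, n3, n4}
Sat(¬req ∨ ready) = {n0, n2, n3, n4}
Sat(AX (¬req ∨ ready)) = {s : every successor in {n0, n2, n3, n4}} = {n0, n1, n3}
n2 ∉ Sat(AX (¬req ∨ ready)) = {n0, n1, n3}, so the formula does not hold at n2.

No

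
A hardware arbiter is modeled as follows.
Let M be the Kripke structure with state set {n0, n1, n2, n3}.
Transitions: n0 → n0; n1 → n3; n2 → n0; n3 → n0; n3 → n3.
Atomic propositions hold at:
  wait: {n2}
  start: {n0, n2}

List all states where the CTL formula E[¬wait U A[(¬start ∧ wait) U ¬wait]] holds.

Sat(¬wait) = {n0, n1, n3}
Sat(¬start) = {n1, n3}
Sat(¬start ∧ wait) = ∅
A[(¬start ∧ wait) U ¬wait]: least fixpoint, start Z0 = Sat(¬wait) = {n0, n1, n3}, add states in Sat(¬start ∧ wait) with every successor in Z. Already a fixed point.
Sat(A[(¬start ∧ wait) U ¬wait]) = {n0, n1, n3}
E[¬wait U A[(¬start ∧ wait) U ¬wait]]: least fixpoint, start Z0 = Sat(A[(¬start ∧ wait) U ¬wait]) = {n0, n1, n3}, add states in Sat(¬wait) with some successor in Z. Already a fixed point.
Sat(E[¬wait U A[(¬start ∧ wait) U ¬wait]]) = {n0, n1, n3}

{n0, n1, n3}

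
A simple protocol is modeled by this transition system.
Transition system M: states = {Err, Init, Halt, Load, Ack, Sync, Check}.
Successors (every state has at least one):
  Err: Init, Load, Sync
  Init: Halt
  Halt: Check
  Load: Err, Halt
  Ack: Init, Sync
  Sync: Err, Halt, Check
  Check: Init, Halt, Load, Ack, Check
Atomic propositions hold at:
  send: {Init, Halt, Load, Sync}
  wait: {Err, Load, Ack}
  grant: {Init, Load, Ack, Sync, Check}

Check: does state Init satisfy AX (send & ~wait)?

Sat(~wait) = {Init, Halt, Sync, Check}
Sat(send & ~wait) = {Init, Halt, Sync}
Sat(AX (send & ~wait)) = {s : every successor in {Init, Halt, Sync}} = {Init, Ack}
Init ∈ Sat(AX (send & ~wait)) = {Init, Ack}, so the formula holds at Init.

Yes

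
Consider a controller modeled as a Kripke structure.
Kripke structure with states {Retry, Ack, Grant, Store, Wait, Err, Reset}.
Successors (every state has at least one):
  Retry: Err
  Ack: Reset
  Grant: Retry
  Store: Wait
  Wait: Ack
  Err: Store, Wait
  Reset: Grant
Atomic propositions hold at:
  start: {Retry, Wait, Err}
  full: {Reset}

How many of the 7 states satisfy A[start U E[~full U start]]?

5

Sat(~full) = {Retry, Ack, Grant, Store, Wait, Err}
E[~full U start]: least fixpoint, start Z0 = Sat(start) = {Retry, Wait, Err}, add states in Sat(~full) with some successor in Z. Z1 = {Retry, Grant, Store, Wait, Err}; fixed.
Sat(E[~full U start]) = {Retry, Grant, Store, Wait, Err}
A[start U E[~full U start]]: least fixpoint, start Z0 = Sat(E[~full U start]) = {Retry, Grant, Store, Wait, Err}, add states in Sat(start) with every successor in Z. Already a fixed point.
Sat(A[start U E[~full U start]]) = {Retry, Grant, Store, Wait, Err}
|Sat(A[start U E[~full U start]])| = |{Retry, Grant, Store, Wait, Err}| = 5.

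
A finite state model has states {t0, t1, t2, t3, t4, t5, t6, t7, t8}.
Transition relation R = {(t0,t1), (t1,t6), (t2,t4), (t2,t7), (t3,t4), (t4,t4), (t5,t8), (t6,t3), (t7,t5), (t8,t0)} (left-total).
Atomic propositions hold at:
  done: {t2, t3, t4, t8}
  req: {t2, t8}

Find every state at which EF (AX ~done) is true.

{t0, t1, t2, t5, t7, t8}

Sat(~done) = {t0, t1, t5, t6, t7}
Sat(AX ~done) = {s : every successor in {t0, t1, t5, t6, t7}} = {t0, t1, t7, t8}
EF (AX ~done): least fixpoint, start Z0 = {t0, t1, t7, t8}, add states with some successor in Z. Z1 = {t0, t1, t2, t5, t7, t8}; fixed.
Sat(EF (AX ~done)) = {t0, t1, t2, t5, t7, t8}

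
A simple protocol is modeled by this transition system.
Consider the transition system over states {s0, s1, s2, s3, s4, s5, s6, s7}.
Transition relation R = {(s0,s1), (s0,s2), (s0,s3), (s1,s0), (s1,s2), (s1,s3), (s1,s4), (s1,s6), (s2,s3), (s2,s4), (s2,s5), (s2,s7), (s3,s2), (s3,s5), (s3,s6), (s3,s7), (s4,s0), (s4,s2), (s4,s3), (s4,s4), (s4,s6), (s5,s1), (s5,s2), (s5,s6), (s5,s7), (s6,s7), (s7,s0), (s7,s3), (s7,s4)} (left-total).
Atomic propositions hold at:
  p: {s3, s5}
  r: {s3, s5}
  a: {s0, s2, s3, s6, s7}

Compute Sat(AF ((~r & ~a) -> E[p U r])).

Sat(~r) = {s0, s1, s2, s4, s6, s7}
Sat(~a) = {s1, s4, s5}
Sat(~r & ~a) = {s1, s4}
E[p U r]: least fixpoint, start Z0 = Sat(r) = {s3, s5}, add states in Sat(p) with some successor in Z. Already a fixed point.
Sat(E[p U r]) = {s3, s5}
Sat((~r & ~a) -> E[p U r]) = {s0, s2, s3, s5, s6, s7}
AF ((~r & ~a) -> E[p U r]): least fixpoint, start Z0 = {s0, s2, s3, s5, s6, s7}, add states with every successor in Z. Already a fixed point.
Sat(AF ((~r & ~a) -> E[p U r])) = {s0, s2, s3, s5, s6, s7}

{s0, s2, s3, s5, s6, s7}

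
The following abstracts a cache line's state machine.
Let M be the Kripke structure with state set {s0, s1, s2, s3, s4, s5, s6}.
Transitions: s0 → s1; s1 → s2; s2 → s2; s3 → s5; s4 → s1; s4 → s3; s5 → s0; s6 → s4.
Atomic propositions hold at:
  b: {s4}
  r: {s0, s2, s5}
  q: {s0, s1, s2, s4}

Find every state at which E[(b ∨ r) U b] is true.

{s4}

Sat(b ∨ r) = {s0, s2, s4, s5}
E[(b ∨ r) U b]: least fixpoint, start Z0 = Sat(b) = {s4}, add states in Sat(b ∨ r) with some successor in Z. Already a fixed point.
Sat(E[(b ∨ r) U b]) = {s4}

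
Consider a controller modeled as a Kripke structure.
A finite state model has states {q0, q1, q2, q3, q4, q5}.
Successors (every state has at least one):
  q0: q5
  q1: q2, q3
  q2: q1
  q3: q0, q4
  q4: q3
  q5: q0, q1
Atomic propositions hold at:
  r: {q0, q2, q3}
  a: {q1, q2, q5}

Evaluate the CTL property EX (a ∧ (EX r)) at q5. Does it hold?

Sat(EX r) = {s : some successor in {q0, q2, q3}} = {q1, q3, q4, q5}
Sat(a ∧ (EX r)) = {q1, q5}
Sat(EX (a ∧ (EX r))) = {s : some successor in {q1, q5}} = {q0, q2, q5}
q5 ∈ Sat(EX (a ∧ (EX r))) = {q0, q2, q5}, so the formula holds at q5.

Yes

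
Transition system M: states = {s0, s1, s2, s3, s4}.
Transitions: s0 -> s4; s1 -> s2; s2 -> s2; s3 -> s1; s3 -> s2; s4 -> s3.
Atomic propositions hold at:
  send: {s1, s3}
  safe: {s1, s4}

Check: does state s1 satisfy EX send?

Sat(EX send) = {s : some successor in {s1, s3}} = {s3, s4}
s1 ∉ Sat(EX send) = {s3, s4}, so the formula does not hold at s1.

No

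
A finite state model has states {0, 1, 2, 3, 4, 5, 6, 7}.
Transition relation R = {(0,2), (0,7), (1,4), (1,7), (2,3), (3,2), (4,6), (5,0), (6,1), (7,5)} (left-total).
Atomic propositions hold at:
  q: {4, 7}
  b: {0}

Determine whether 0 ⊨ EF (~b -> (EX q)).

Sat(~b) = {1, 2, 3, 4, 5, 6, 7}
Sat(EX q) = {s : some successor in {4, 7}} = {0, 1}
Sat(~b -> (EX q)) = {0, 1}
EF (~b -> (EX q)): least fixpoint, start Z0 = {0, 1}, add states with some successor in Z. Z1 = {0, 1, 5, 6}; Z2 = {0, 1, 4, 5, 6, 7}; fixed.
Sat(EF (~b -> (EX q))) = {0, 1, 4, 5, 6, 7}
0 ∈ Sat(EF (~b -> (EX q))) = {0, 1, 4, 5, 6, 7}, so the formula holds at 0.

Yes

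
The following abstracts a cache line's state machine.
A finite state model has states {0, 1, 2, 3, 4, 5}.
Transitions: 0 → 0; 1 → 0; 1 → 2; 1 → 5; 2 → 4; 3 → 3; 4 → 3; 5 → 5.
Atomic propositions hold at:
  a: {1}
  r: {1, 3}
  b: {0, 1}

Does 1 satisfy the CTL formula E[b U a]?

Yes

E[b U a]: least fixpoint, start Z0 = Sat(a) = {1}, add states in Sat(b) with some successor in Z. Already a fixed point.
Sat(E[b U a]) = {1}
1 ∈ Sat(E[b U a]) = {1}, so the formula holds at 1.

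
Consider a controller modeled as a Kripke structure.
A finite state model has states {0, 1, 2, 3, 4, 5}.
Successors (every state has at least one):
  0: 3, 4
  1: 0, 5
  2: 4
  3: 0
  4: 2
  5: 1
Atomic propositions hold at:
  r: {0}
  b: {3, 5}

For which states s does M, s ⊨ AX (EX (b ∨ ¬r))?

{1, 2, 3, 4, 5}

Sat(¬r) = {1, 2, 3, 4, 5}
Sat(b ∨ ¬r) = {1, 2, 3, 4, 5}
Sat(EX (b ∨ ¬r)) = {s : some successor in {1, 2, 3, 4, 5}} = {0, 1, 2, 4, 5}
Sat(AX (EX (b ∨ ¬r))) = {s : every successor in {0, 1, 2, 4, 5}} = {1, 2, 3, 4, 5}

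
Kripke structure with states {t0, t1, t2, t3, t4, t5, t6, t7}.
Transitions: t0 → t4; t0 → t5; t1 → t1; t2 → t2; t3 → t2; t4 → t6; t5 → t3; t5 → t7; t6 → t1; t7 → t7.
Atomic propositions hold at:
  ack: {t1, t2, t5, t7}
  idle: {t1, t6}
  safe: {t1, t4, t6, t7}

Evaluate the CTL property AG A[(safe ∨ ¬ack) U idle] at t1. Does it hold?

Sat(¬ack) = {t0, t3, t4, t6}
Sat(safe ∨ ¬ack) = {t0, t1, t3, t4, t6, t7}
A[(safe ∨ ¬ack) U idle]: least fixpoint, start Z0 = Sat(idle) = {t1, t6}, add states in Sat(safe ∨ ¬ack) with every successor in Z. Z1 = {t1, t4, t6}; fixed.
Sat(A[(safe ∨ ¬ack) U idle]) = {t1, t4, t6}
AG A[(safe ∨ ¬ack) U idle]: greatest fixpoint, start Z0 = {t1, t4, t6}, keep only states in Sat with every successor in Z. Already a fixed point.
Sat(AG A[(safe ∨ ¬ack) U idle]) = {t1, t4, t6}
t1 ∈ Sat(AG A[(safe ∨ ¬ack) U idle]) = {t1, t4, t6}, so the formula holds at t1.

Yes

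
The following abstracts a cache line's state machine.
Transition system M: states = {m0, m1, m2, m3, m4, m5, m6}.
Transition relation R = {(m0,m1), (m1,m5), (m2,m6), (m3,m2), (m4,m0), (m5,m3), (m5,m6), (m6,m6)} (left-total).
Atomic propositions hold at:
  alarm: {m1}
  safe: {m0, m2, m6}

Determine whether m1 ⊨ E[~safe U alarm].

Sat(~safe) = {m1, m3, m4, m5}
E[~safe U alarm]: least fixpoint, start Z0 = Sat(alarm) = {m1}, add states in Sat(~safe) with some successor in Z. Already a fixed point.
Sat(E[~safe U alarm]) = {m1}
m1 ∈ Sat(E[~safe U alarm]) = {m1}, so the formula holds at m1.

Yes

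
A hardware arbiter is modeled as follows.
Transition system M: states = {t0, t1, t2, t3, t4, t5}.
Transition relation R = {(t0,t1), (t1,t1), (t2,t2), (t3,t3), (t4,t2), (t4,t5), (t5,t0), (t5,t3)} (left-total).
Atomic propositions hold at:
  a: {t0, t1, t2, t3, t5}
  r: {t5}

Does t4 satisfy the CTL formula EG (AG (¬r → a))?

Sat(¬r) = {t0, t1, t2, t3, t4}
Sat(¬r → a) = {t0, t1, t2, t3, t5}
AG (¬r → a): greatest fixpoint, start Z0 = {t0, t1, t2, t3, t5}, keep only states in Sat with every successor in Z. Already a fixed point.
Sat(AG (¬r → a)) = {t0, t1, t2, t3, t5}
EG (AG (¬r → a)): greatest fixpoint, start Z0 = {t0, t1, t2, t3, t5}, keep only states in Sat with some successor in Z. Already a fixed point.
Sat(EG (AG (¬r → a))) = {t0, t1, t2, t3, t5}
t4 ∉ Sat(EG (AG (¬r → a))) = {t0, t1, t2, t3, t5}, so the formula does not hold at t4.

No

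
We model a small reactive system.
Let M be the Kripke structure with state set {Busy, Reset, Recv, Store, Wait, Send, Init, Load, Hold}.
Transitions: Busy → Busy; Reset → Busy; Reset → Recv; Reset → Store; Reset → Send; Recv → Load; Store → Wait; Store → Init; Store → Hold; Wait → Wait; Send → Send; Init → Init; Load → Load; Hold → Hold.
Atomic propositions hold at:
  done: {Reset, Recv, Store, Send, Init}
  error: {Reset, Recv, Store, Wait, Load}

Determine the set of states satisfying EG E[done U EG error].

{Reset, Recv, Store, Wait, Load}

EG error: greatest fixpoint, start Z0 = {Reset, Recv, Store, Wait, Load}, keep only states in Sat with some successor in Z. Already a fixed point.
Sat(EG error) = {Reset, Recv, Store, Wait, Load}
E[done U EG error]: least fixpoint, start Z0 = Sat(EG error) = {Reset, Recv, Store, Wait, Load}, add states in Sat(done) with some successor in Z. Already a fixed point.
Sat(E[done U EG error]) = {Reset, Recv, Store, Wait, Load}
EG E[done U EG error]: greatest fixpoint, start Z0 = {Reset, Recv, Store, Wait, Load}, keep only states in Sat with some successor in Z. Already a fixed point.
Sat(EG E[done U EG error]) = {Reset, Recv, Store, Wait, Load}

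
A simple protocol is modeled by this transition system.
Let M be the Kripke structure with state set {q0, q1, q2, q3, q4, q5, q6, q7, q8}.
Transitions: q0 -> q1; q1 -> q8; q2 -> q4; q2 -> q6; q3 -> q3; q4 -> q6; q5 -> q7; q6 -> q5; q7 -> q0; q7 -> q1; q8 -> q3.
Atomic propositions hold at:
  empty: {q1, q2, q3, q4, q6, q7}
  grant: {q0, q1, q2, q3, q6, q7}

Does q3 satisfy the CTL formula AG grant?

AG grant: greatest fixpoint, start Z0 = {q0, q1, q2, q3, q6, q7}, keep only states in Sat with every successor in Z. Z1 = {q0, q3, q7}; Z2 = {q3}; fixed.
Sat(AG grant) = {q3}
q3 ∈ Sat(AG grant) = {q3}, so the formula holds at q3.

Yes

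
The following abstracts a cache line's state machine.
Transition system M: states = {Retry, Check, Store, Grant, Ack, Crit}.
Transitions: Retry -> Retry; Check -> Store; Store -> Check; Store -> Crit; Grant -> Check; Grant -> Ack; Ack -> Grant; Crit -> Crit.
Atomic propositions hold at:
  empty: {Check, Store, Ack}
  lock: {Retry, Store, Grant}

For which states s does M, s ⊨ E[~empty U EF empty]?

Sat(~empty) = {Retry, Grant, Crit}
EF empty: least fixpoint, start Z0 = {Check, Store, Ack}, add states with some successor in Z. Z1 = {Check, Store, Grant, Ack}; fixed.
Sat(EF empty) = {Check, Store, Grant, Ack}
E[~empty U EF empty]: least fixpoint, start Z0 = Sat(EF empty) = {Check, Store, Grant, Ack}, add states in Sat(~empty) with some successor in Z. Already a fixed point.
Sat(E[~empty U EF empty]) = {Check, Store, Grant, Ack}

{Check, Store, Grant, Ack}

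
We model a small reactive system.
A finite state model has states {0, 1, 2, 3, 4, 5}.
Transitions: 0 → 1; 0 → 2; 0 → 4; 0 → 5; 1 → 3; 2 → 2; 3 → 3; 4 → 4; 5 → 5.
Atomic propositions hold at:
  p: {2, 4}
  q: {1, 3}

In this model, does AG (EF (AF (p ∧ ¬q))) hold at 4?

Yes

Sat(¬q) = {0, 2, 4, 5}
Sat(p ∧ ¬q) = {2, 4}
AF (p ∧ ¬q): least fixpoint, start Z0 = {2, 4}, add states with every successor in Z. Already a fixed point.
Sat(AF (p ∧ ¬q)) = {2, 4}
EF (AF (p ∧ ¬q)): least fixpoint, start Z0 = {2, 4}, add states with some successor in Z. Z1 = {0, 2, 4}; fixed.
Sat(EF (AF (p ∧ ¬q))) = {0, 2, 4}
AG (EF (AF (p ∧ ¬q))): greatest fixpoint, start Z0 = {0, 2, 4}, keep only states in Sat with every successor in Z. Z1 = {2, 4}; fixed.
Sat(AG (EF (AF (p ∧ ¬q)))) = {2, 4}
4 ∈ Sat(AG (EF (AF (p ∧ ¬q)))) = {2, 4}, so the formula holds at 4.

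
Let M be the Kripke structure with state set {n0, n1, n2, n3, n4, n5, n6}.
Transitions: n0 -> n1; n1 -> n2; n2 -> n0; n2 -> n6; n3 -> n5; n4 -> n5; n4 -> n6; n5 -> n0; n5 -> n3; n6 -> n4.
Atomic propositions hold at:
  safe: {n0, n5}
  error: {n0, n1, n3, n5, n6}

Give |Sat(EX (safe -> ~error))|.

6

Sat(~error) = {n2, n4}
Sat(safe -> ~error) = {n1, n2, n3, n4, n6}
Sat(EX (safe -> ~error)) = {s : some successor in {n1, n2, n3, n4, n6}} = {n0, n1, n2, n4, n5, n6}
|Sat(EX (safe -> ~error))| = |{n0, n1, n2, n4, n5, n6}| = 6.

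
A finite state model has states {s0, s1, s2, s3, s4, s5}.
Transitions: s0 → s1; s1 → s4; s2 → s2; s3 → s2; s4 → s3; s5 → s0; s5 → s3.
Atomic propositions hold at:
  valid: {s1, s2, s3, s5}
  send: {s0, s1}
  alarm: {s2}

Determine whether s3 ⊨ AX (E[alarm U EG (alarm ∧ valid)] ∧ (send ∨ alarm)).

Yes

Sat(alarm ∧ valid) = {s2}
EG (alarm ∧ valid): greatest fixpoint, start Z0 = {s2}, keep only states in Sat with some successor in Z. Already a fixed point.
Sat(EG (alarm ∧ valid)) = {s2}
E[alarm U EG (alarm ∧ valid)]: least fixpoint, start Z0 = Sat(EG (alarm ∧ valid)) = {s2}, add states in Sat(alarm) with some successor in Z. Already a fixed point.
Sat(E[alarm U EG (alarm ∧ valid)]) = {s2}
Sat(send ∨ alarm) = {s0, s1, s2}
Sat(E[alarm U EG (alarm ∧ valid)] ∧ (send ∨ alarm)) = {s2}
Sat(AX (E[alarm U EG (alarm ∧ valid)] ∧ (send ∨ alarm))) = {s : every successor in {s2}} = {s2, s3}
s3 ∈ Sat(AX (E[alarm U EG (alarm ∧ valid)] ∧ (send ∨ alarm))) = {s2, s3}, so the formula holds at s3.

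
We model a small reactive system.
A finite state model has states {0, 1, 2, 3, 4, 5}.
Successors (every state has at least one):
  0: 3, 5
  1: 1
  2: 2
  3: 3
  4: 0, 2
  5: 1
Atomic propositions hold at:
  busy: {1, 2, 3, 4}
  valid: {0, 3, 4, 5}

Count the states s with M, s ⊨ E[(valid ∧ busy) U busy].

4

Sat(valid ∧ busy) = {3, 4}
E[(valid ∧ busy) U busy]: least fixpoint, start Z0 = Sat(busy) = {1, 2, 3, 4}, add states in Sat(valid ∧ busy) with some successor in Z. Already a fixed point.
Sat(E[(valid ∧ busy) U busy]) = {1, 2, 3, 4}
|Sat(E[(valid ∧ busy) U busy])| = |{1, 2, 3, 4}| = 4.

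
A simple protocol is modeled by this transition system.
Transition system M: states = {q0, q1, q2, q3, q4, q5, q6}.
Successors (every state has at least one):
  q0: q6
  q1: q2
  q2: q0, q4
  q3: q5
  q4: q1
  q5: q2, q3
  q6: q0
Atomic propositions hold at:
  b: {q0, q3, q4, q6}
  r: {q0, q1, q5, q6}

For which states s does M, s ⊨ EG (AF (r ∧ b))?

Sat(r ∧ b) = {q0, q6}
AF (r ∧ b): least fixpoint, start Z0 = {q0, q6}, add states with every successor in Z. Already a fixed point.
Sat(AF (r ∧ b)) = {q0, q6}
EG (AF (r ∧ b)): greatest fixpoint, start Z0 = {q0, q6}, keep only states in Sat with some successor in Z. Already a fixed point.
Sat(EG (AF (r ∧ b))) = {q0, q6}

{q0, q6}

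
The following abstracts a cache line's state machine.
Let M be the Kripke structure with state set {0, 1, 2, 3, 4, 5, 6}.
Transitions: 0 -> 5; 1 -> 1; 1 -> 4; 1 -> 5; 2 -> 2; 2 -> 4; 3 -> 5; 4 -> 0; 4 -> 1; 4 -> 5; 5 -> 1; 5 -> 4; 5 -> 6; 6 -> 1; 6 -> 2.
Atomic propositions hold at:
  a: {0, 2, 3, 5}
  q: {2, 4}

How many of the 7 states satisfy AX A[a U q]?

A[a U q]: least fixpoint, start Z0 = Sat(q) = {2, 4}, add states in Sat(a) with every successor in Z. Already a fixed point.
Sat(A[a U q]) = {2, 4}
Sat(AX A[a U q]) = {s : every successor in {2, 4}} = {2}
|Sat(AX A[a U q])| = |{2}| = 1.

1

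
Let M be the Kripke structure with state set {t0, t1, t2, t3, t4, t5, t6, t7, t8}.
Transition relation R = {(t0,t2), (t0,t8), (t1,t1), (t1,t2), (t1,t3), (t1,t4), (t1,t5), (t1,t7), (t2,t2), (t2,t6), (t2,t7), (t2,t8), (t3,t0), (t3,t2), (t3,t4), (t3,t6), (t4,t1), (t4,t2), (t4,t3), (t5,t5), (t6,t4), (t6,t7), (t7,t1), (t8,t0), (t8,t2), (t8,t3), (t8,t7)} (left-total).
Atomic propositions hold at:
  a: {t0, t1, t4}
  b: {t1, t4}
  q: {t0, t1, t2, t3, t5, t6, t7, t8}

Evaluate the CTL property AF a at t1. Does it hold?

Yes

AF a: least fixpoint, start Z0 = {t0, t1, t4}, add states with every successor in Z. Z1 = {t0, t1, t4, t7}; Z2 = {t0, t1, t4, t6, t7}; fixed.
Sat(AF a) = {t0, t1, t4, t6, t7}
t1 ∈ Sat(AF a) = {t0, t1, t4, t6, t7}, so the formula holds at t1.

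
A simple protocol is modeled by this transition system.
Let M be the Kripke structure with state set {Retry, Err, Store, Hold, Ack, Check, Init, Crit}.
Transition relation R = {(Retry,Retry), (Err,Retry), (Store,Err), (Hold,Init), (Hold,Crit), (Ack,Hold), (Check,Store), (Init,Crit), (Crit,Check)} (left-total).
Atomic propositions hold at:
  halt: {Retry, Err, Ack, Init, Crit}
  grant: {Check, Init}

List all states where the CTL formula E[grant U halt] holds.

{Retry, Err, Ack, Init, Crit}

E[grant U halt]: least fixpoint, start Z0 = Sat(halt) = {Retry, Err, Ack, Init, Crit}, add states in Sat(grant) with some successor in Z. Already a fixed point.
Sat(E[grant U halt]) = {Retry, Err, Ack, Init, Crit}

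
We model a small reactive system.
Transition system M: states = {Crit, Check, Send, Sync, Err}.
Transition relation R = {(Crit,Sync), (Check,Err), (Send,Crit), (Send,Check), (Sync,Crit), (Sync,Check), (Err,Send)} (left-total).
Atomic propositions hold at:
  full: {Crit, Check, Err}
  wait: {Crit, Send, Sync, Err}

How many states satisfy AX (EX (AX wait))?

Sat(AX wait) = {s : every successor in {Crit, Send, Sync, Err}} = {Crit, Check, Err}
Sat(EX (AX wait)) = {s : some successor in {Crit, Check, Err}} = {Check, Send, Sync}
Sat(AX (EX (AX wait))) = {s : every successor in {Check, Send, Sync}} = {Crit, Err}
|Sat(AX (EX (AX wait)))| = |{Crit, Err}| = 2.

2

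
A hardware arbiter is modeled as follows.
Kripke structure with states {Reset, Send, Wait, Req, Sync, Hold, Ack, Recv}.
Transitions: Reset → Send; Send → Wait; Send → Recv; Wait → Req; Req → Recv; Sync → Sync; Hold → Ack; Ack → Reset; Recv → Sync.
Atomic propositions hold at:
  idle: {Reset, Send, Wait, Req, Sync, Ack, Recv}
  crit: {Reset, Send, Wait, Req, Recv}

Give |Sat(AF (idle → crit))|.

Sat(idle → crit) = {Reset, Send, Wait, Req, Hold, Recv}
AF (idle → crit): least fixpoint, start Z0 = {Reset, Send, Wait, Req, Hold, Recv}, add states with every successor in Z. Z1 = {Reset, Send, Wait, Req, Hold, Ack, Recv}; fixed.
Sat(AF (idle → crit)) = {Reset, Send, Wait, Req, Hold, Ack, Recv}
|Sat(AF (idle → crit))| = |{Reset, Send, Wait, Req, Hold, Ack, Recv}| = 7.

7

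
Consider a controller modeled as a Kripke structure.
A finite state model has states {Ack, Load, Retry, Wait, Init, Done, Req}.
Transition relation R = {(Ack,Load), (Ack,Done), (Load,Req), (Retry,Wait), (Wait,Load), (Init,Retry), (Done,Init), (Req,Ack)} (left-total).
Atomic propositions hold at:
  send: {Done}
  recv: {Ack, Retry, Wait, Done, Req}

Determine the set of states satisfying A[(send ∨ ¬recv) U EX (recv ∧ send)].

{Ack}

Sat(¬recv) = {Load, Init}
Sat(send ∨ ¬recv) = {Load, Init, Done}
Sat(recv ∧ send) = {Done}
Sat(EX (recv ∧ send)) = {s : some successor in {Done}} = {Ack}
A[(send ∨ ¬recv) U EX (recv ∧ send)]: least fixpoint, start Z0 = Sat(EX (recv ∧ send)) = {Ack}, add states in Sat(send ∨ ¬recv) with every successor in Z. Already a fixed point.
Sat(A[(send ∨ ¬recv) U EX (recv ∧ send)]) = {Ack}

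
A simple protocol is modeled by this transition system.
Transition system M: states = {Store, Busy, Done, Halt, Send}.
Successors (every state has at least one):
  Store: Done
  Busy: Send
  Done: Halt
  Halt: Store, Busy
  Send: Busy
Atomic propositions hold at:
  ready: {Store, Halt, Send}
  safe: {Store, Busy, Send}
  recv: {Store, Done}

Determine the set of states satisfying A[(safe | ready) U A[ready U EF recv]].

{Store, Done, Halt}

Sat(safe | ready) = {Store, Busy, Halt, Send}
EF recv: least fixpoint, start Z0 = {Store, Done}, add states with some successor in Z. Z1 = {Store, Done, Halt}; fixed.
Sat(EF recv) = {Store, Done, Halt}
A[ready U EF recv]: least fixpoint, start Z0 = Sat(EF recv) = {Store, Done, Halt}, add states in Sat(ready) with every successor in Z. Already a fixed point.
Sat(A[ready U EF recv]) = {Store, Done, Halt}
A[(safe | ready) U A[ready U EF recv]]: least fixpoint, start Z0 = Sat(A[ready U EF recv]) = {Store, Done, Halt}, add states in Sat(safe | ready) with every successor in Z. Already a fixed point.
Sat(A[(safe | ready) U A[ready U EF recv]]) = {Store, Done, Halt}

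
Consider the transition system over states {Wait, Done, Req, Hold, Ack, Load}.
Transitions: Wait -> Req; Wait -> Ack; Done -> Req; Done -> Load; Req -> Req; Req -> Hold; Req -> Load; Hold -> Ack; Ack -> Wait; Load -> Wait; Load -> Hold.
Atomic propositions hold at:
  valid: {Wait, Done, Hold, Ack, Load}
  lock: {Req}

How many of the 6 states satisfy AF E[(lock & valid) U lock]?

Sat(lock & valid) = ∅
E[(lock & valid) U lock]: least fixpoint, start Z0 = Sat(lock) = {Req}, add states in Sat(lock & valid) with some successor in Z. Already a fixed point.
Sat(E[(lock & valid) U lock]) = {Req}
AF E[(lock & valid) U lock]: least fixpoint, start Z0 = {Req}, add states with every successor in Z. Already a fixed point.
Sat(AF E[(lock & valid) U lock]) = {Req}
|Sat(AF E[(lock & valid) U lock])| = |{Req}| = 1.

1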